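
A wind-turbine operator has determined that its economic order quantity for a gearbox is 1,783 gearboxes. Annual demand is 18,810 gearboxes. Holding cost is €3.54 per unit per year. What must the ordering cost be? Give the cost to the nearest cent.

Invert the EOQ relation Q*² = 2DS/H.
From Q* = √(2DS/H): S = Q*²H / (2D) = 1,783² × 3.54 / (2 × 18,810) = 299.1487.

S ≈ €299.15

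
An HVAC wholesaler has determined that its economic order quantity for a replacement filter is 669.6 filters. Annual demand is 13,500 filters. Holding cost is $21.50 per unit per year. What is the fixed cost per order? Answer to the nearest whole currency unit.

S ≈ $357

The basic EOQ model gives Q* = √(2DS/H); rearrange for the unknown.
From Q* = √(2DS/H): S = Q*²H / (2D) = 669.6² × 21.5 / (2 × 13,500) = 357.0307.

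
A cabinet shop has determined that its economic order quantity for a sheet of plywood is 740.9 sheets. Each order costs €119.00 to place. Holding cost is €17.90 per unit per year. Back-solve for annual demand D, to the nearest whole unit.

Invert the EOQ relation Q*² = 2DS/H.
From Q* = √(2DS/H): D = Q*²H / (2S) = 740.9² × 17.9 / (2 × 119) = 41285.283.

D ≈ 41,285 sheets per year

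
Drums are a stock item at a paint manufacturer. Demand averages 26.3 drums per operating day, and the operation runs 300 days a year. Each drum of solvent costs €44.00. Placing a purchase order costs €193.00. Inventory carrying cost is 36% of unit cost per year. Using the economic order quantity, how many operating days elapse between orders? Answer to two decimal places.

T ≈ 16.67 days

Annual demand D = 26.3 × 300 = 7,890.
Holding cost H = 0.36 × €44.00 = €15.8400 per unit per year.
The optimal lot size = √(2DS/H) = √(2 × 7,890 × 193 / 15.84) ≈ 438.48.
Cycle time = Q*/D × 300 = 438.48 / 7,890 × 300 ≈ 16.672 days.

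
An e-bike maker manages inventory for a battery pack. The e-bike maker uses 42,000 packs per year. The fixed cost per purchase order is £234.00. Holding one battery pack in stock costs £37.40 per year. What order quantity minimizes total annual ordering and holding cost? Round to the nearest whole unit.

EOQ = √(2DS / H) = √(2 × 42,000 × 234 / 37.4).
= √(19,656,000 / 37.4) = √525,561.4973 ≈ 724.956.

Q* ≈ 725 packs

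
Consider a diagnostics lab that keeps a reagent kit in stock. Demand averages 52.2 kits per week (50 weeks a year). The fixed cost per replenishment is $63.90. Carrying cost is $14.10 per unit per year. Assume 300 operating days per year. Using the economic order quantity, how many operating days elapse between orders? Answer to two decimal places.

T ≈ 17.68 days

Annual demand D = 52.2 × 50 = 2,610.
The optimal lot size = √(2DS/H) = √(2 × 2,610 × 63.9 / 14.1) ≈ 153.81.
Cycle time = Q*/D × 300 = 153.81 / 2,610 × 300 ≈ 17.679 days.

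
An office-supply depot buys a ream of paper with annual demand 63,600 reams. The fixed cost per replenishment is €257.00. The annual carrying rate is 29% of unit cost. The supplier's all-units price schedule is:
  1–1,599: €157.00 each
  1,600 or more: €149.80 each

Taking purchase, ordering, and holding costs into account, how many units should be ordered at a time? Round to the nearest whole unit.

Q* ≈ 1,600 reams

Holding cost per unit per year at price C is H = 0.29·C.
Candidates are each tier's EOQ (if it falls in that tier) and each price-break quantity.
EOQ at €157.00 = 847.3 (feasible in tier 1): TC = 63,600×€157.00 + (63,600/847.3)×257 + (847.3/2)×0.29×€157.00 = €10,023,779.71.
EOQ at €149.80 = 867.5 < 1600, so use break Q=1600: TC = 63,600×€149.80 + (63,600/1600.0)×257 + (1600.0/2)×0.29×€149.80 = €9,572,249.35.
Lowest total cost is €9,572,249.35 at Q = 1600.0.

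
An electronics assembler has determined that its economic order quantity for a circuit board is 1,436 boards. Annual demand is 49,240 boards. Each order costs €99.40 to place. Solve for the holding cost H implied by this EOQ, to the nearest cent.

Squaring Q* = √(2DS/H) gives Q*² = 2DS/H.
From Q* = √(2DS/H): H = 2DS / Q*² = 2 × 49,240 × 99.4 / 1,436² = 4.7471.

H ≈ €4.75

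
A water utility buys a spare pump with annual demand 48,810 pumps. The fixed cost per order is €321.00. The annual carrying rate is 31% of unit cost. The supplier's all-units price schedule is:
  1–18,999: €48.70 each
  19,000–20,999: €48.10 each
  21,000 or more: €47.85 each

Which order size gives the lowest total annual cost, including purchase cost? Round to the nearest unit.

Holding cost per unit per year at price C is H = 0.31·C.
For each price level, check whether its EOQ is feasible; otherwise the best quantity at that price is the breakpoint.
EOQ at €48.70 = 1440.7 (feasible in tier 1): TC = 48,810×€48.70 + (48,810/1440.7)×321 + (1440.7/2)×0.31×€48.70 = €2,398,797.40.
EOQ at €48.10 = 1449.7 < 19000, so use break Q=19000: TC = 48,810×€48.10 + (48,810/19000.0)×321 + (19000.0/2)×0.31×€48.10 = €2,490,240.13.
EOQ at €47.85 = 1453.5 < 21000, so use break Q=21000: TC = 48,810×€47.85 + (48,810/21000.0)×321 + (21000.0/2)×0.31×€47.85 = €2,492,056.35.
Lowest total cost is €2,398,797.40 at Q = 1440.7.

Q* ≈ 1,441 pumps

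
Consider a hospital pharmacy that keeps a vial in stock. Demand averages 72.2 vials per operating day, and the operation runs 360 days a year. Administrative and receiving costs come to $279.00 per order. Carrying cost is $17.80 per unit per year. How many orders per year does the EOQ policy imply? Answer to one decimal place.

N ≈ 28.8 orders per year

Annual demand D = 72.2 × 360 = 25,992.
Q* = √(2DS/H) = √(2 × 25,992 × 279 / 17.8) ≈ 902.67.
Orders per year = D / Q* = 25,992 / 902.67 ≈ 28.795.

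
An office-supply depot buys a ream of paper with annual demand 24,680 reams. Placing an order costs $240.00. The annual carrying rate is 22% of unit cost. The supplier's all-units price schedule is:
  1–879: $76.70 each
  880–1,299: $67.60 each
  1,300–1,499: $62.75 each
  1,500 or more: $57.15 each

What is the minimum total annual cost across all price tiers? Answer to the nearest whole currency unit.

Holding cost per unit per year at price C is H = 0.22·C.
Evaluate total cost at each tier's feasible EOQ or, if the EOQ is below the tier, at the tier's minimum quantity.
EOQ at $76.70 = 837.9 (feasible in tier 1): TC = 24,680×$76.70 + (24,680/837.9)×240 + (837.9/2)×0.22×$76.70 = $1,907,094.46.
EOQ at $67.60 = 892.5 (feasible in tier 2): TC = 24,680×$67.60 + (24,680/892.5)×240 + (892.5/2)×0.22×$67.60 = $1,681,641.27.
EOQ at $62.75 = 926.3 < 1300, so use break Q=1300: TC = 24,680×$62.75 + (24,680/1300.0)×240 + (1300.0/2)×0.22×$62.75 = $1,562,199.56.
EOQ at $57.15 = 970.7 < 1500, so use break Q=1500: TC = 24,680×$57.15 + (24,680/1500.0)×240 + (1500.0/2)×0.22×$57.15 = $1,423,840.55.
Lowest total cost among the candidates is at Q = 1500.0.

TC* ≈ $1,423,841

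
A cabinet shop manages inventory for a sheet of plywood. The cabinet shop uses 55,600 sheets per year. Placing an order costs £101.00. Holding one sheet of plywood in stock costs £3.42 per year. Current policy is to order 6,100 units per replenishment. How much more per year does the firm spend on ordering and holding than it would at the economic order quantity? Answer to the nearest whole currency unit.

EOQ = √(2DS/H) = √(2 × 55,600 × 101 / 3.42) ≈ 1812.17.
Cost at Q* = (D/Q*)S + (Q*/2)H = √(2DSH) ≈ £6,197.64.
Cost at Q = 6,100: (55,600/6,100)×101 + (6,100/2)×3.42 = £920.59 + £10,431.00 = £11,351.59.
Excess = £11,351.59 − £6,197.64 = £5,153.95.

Extra cost ≈ £5,154 per year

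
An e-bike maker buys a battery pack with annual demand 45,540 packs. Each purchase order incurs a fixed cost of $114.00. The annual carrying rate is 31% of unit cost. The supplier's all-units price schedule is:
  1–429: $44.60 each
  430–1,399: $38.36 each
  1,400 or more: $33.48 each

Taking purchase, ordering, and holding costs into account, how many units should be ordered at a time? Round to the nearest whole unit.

Q* ≈ 1,400 packs

Holding cost per unit per year at price C is H = 0.31·C.
Candidates are each tier's EOQ (if it falls in that tier) and each price-break quantity.
Tier 1 ($44.60): EOQ = 866.6 exceeds tier's upper bound 429, so this tier is dominated.
EOQ at $38.36 = 934.4 (feasible in tier 2): TC = 45,540×$38.36 + (45,540/934.4)×114 + (934.4/2)×0.31×$38.36 = $1,758,026.19.
EOQ at $33.48 = 1000.2 < 1400, so use break Q=1400: TC = 45,540×$33.48 + (45,540/1400.0)×114 + (1400.0/2)×0.31×$33.48 = $1,535,652.62.
Lowest total cost is $1,535,652.62 at Q = 1400.0.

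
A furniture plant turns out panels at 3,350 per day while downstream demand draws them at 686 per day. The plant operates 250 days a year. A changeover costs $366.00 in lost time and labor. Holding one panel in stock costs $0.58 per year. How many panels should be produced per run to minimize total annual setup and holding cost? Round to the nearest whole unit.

Q* ≈ 16,498 panels

Annual demand D = 686 × 250 = 171,500.
Production build-up factor (1 − d/p) = 1 − 686/3,350 = 0.7952.
Q* = √(2DS / (H(1 − d/p))) = √(2 × 171,500 × 366 / (0.58 × 0.7952)).
= √(125,538,000 / 0.4612) ≈ 16497.909.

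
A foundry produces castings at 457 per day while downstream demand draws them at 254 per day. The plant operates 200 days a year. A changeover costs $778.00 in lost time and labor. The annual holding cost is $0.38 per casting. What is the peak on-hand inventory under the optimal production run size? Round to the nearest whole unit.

Annual demand D = 254 × 200 = 50,800.
Production build-up factor (1 − d/p) = 1 − 254/457 = 0.4442.
Q* = √(2DS / (H(1 − d/p))) = √(2 × 50,800 × 778 / (0.38 × 0.4442)).
= √(79,044,800 / 0.1688) ≈ 21639.884.
Maximum inventory = Q*(1 − d/p) = 21639.884 × 0.4442 ≈ 9612.465.

I_max ≈ 9,612 castings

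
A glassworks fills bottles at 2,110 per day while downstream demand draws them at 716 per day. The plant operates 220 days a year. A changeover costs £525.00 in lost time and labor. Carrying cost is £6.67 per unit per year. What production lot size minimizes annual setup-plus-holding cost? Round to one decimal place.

Annual demand D = 716 × 220 = 157,520.
Production build-up factor (1 − d/p) = 1 − 716/2,110 = 0.6607.
Q* = √(2DS / (H(1 − d/p))) = √(2 × 157,520 × 525 / (6.67 × 0.6607)).
= √(165,396,000 / 4.4066) ≈ 6126.457.

Q* ≈ 6,126.5 bottles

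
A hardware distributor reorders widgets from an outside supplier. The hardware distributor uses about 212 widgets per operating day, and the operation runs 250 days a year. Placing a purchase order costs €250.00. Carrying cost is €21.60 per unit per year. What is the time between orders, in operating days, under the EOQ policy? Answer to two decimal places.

Annual demand D = 212 × 250 = 53,000.
EOQ = √(2DS/H) = √(2 × 53,000 × 250 / 21.6) ≈ 1107.63.
Cycle time = Q*/D × 250 = 1107.63 / 53,000 × 250 ≈ 5.225 days.

T ≈ 5.22 days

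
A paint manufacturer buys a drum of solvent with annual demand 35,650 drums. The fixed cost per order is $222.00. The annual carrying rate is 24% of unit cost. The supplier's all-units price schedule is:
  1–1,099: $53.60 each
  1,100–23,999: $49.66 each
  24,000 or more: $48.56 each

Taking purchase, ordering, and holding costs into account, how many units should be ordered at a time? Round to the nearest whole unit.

Holding cost per unit per year at price C is H = 0.24·C.
Evaluate total cost at each tier's feasible EOQ or, if the EOQ is below the tier, at the tier's minimum quantity.
Tier 1 ($53.60): EOQ = 1109.3 exceeds tier's upper bound 1099, so this tier is dominated.
EOQ at $49.66 = 1152.4 (feasible in tier 2): TC = 35,650×$49.66 + (35,650/1152.4)×222 + (1152.4/2)×0.24×$49.66 = $1,784,114.05.
EOQ at $48.56 = 1165.4 < 24000, so use break Q=24000: TC = 35,650×$48.56 + (35,650/24000.0)×222 + (24000.0/2)×0.24×$48.56 = $1,871,346.56.
Lowest total cost is $1,784,114.05 at Q = 1152.4.

Q* ≈ 1,152 drums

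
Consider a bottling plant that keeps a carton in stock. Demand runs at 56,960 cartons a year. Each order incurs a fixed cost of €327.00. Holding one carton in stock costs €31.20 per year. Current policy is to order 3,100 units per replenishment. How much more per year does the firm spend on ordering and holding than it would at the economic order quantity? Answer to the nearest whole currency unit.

EOQ = √(2DS/H) = √(2 × 56,960 × 327 / 31.2) ≈ 1092.69.
Cost at Q* = (D/Q*)S + (Q*/2)H = √(2DSH) ≈ €34,091.90.
Cost at Q = 3,100: (56,960/3,100)×327 + (3,100/2)×31.2 = €6,008.36 + €48,360.00 = €54,368.36.
Excess = €54,368.36 − €34,091.90 = €20,276.46.

Extra cost ≈ €20,276 per year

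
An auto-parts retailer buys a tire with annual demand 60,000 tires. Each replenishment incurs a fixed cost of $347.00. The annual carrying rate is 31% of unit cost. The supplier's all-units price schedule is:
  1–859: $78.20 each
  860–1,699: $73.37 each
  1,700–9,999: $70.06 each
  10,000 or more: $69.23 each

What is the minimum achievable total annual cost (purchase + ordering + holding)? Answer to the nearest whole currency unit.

Holding cost per unit per year at price C is H = 0.31·C.
Evaluate total cost at each tier's feasible EOQ or, if the EOQ is below the tier, at the tier's minimum quantity.
Tier 1 ($78.20): EOQ = 1310.6 exceeds tier's upper bound 859, so this tier is dominated.
EOQ at $73.37 = 1353.1 (feasible in tier 2): TC = 60,000×$73.37 + (60,000/1353.1)×347 + (1353.1/2)×0.31×$73.37 = $4,432,974.82.
EOQ at $70.06 = 1384.6 < 1700, so use break Q=1700: TC = 60,000×$70.06 + (60,000/1700.0)×347 + (1700.0/2)×0.31×$70.06 = $4,234,307.87.
EOQ at $69.23 = 1392.9 < 10000, so use break Q=10000: TC = 60,000×$69.23 + (60,000/10000.0)×347 + (10000.0/2)×0.31×$69.23 = $4,263,188.50.
Lowest total cost among the candidates is at Q = 1700.0.

TC* ≈ $4,234,308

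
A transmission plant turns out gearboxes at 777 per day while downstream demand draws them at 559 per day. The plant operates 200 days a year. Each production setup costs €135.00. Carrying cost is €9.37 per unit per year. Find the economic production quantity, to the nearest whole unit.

Q* ≈ 3,389 gearboxes

Annual demand D = 559 × 200 = 111,800.
Production build-up factor (1 − d/p) = 1 − 559/777 = 0.2806.
Q* = √(2DS / (H(1 − d/p))) = √(2 × 111,800 × 135 / (9.37 × 0.2806)).
= √(30,186,000 / 2.6289) ≈ 3388.561.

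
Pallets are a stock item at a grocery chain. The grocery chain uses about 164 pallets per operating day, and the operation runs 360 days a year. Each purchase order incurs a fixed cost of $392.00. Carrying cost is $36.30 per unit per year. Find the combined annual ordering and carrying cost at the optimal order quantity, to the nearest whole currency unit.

Annual demand D = 164 × 360 = 59,040.
Q* = √(2DS/H) = √(2 × 59,040 × 392 / 36.3) ≈ 1129.22.
At Q*, ordering cost (D/Q*)S equals holding cost (Q*/2)H, each = √(DSH/2).
Minimum total = √(2DSH) = √(2 × 59,040 × 392 × 36.3) ≈ 40990.623.

TC* ≈ $40,991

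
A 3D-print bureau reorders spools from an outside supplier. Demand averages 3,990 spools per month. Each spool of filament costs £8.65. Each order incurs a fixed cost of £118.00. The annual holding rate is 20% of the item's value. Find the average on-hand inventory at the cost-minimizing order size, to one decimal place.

Average inventory ≈ 1,277.9 spools

Annual demand D = 3,990 × 12 = 47,880.
Holding cost H = 0.20 × £8.65 = £1.7300 per unit per year.
Q* = √(2DS/H) = √(2 × 47,880 × 118 / 1.73) ≈ 2555.70.
Average inventory = Q*/2 ≈ 2555.70 / 2 = 1277.850.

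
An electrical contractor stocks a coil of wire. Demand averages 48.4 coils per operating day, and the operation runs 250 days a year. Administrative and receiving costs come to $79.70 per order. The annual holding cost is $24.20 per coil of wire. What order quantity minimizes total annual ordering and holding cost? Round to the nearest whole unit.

Q* ≈ 282 coils

Annual demand D = 48.4 × 250 = 12,100.
EOQ = √(2DS / H) = √(2 × 12,100 × 79.7 / 24.2).
= √(1,928,740 / 24.2) = √79,700 ≈ 282.312.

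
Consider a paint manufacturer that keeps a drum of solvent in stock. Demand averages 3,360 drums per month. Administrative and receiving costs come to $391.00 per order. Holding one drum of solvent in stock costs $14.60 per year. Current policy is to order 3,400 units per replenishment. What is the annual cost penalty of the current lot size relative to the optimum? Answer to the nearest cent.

Extra cost ≈ $8,001.23 per year

Annual demand D = 3,360 × 12 = 40,320.
EOQ = √(2DS/H) = √(2 × 40,320 × 391 / 14.6) ≈ 1469.56.
Cost at Q* = (D/Q*)S + (Q*/2)H = √(2DSH) ≈ $21,455.57.
Cost at Q = 3,400: (40,320/3,400)×391 + (3,400/2)×14.6 = $4,636.80 + $24,820.00 = $29,456.80.
Excess = $29,456.80 − $21,455.57 = $8,001.23.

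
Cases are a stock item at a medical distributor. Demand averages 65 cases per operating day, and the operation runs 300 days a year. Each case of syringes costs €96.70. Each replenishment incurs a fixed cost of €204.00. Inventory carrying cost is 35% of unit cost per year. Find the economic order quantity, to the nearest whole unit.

Annual demand D = 65 × 300 = 19,500.
Holding cost H = 0.35 × €96.70 = €33.8450 per unit per year.
EOQ = √(2DS / H) = √(2 × 19,500 × 204 / 33.845).
= √(7,956,000 / 33.845) = √235,071.6502 ≈ 484.842.

Q* ≈ 485 cases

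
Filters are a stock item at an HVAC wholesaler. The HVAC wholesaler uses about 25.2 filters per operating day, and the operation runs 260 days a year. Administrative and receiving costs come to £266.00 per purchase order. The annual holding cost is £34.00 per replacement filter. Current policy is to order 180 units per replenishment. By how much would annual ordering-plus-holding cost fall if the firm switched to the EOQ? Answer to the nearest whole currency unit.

Extra cost ≈ £1,856 per year

Annual demand D = 25.2 × 260 = 6,552.
EOQ = √(2DS/H) = √(2 × 6,552 × 266 / 34) ≈ 320.19.
Cost at Q* = (D/Q*)S + (Q*/2)H = √(2DSH) ≈ £10,886.35.
Cost at Q = 180: (6,552/180)×266 + (180/2)×34 = £9,682.40 + £3,060.00 = £12,742.40.
Excess = £12,742.40 − £10,886.35 = £1,856.05.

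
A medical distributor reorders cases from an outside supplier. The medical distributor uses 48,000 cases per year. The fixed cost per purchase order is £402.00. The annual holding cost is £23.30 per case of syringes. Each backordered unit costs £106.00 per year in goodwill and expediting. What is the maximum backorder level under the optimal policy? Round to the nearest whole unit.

With planned backorders, Q* = √(2DS/H) · √((H+B)/B).
√(2DS/H) = √(2 × 48,000 × 402 / 23.3) = 1286.977.
√((H+B)/B) = √((23.3+106)/106) = 1.1045.
Q* ≈ 1421.402.
S* = Q* · H/(H+B) = 1421.402 × 23.3/129.3 ≈ 256.138.

S* ≈ 256 cases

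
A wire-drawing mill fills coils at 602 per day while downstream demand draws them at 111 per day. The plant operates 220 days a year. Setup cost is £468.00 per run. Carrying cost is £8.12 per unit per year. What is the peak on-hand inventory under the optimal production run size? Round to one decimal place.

Annual demand D = 111 × 220 = 24,420.
Production build-up factor (1 − d/p) = 1 − 111/602 = 0.8156.
Q* = √(2DS / (H(1 − d/p))) = √(2 × 24,420 × 468 / (8.12 × 0.8156)).
= √(22,857,120 / 6.6228) ≈ 1857.763.
Maximum inventory = Q*(1 − d/p) = 1857.763 × 0.8156 ≈ 1515.218.

I_max ≈ 1,515.2 coils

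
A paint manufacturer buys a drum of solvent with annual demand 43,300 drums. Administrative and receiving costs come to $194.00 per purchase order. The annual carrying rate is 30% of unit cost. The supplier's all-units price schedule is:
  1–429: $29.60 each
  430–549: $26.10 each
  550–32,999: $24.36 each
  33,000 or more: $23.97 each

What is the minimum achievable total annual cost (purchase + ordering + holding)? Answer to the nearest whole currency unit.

TC* ≈ $1,065,868

Holding cost per unit per year at price C is H = 0.30·C.
Evaluate total cost at each tier's feasible EOQ or, if the EOQ is below the tier, at the tier's minimum quantity.
Tier 1 ($29.60): EOQ = 1375.5 exceeds tier's upper bound 429, so this tier is dominated.
Tier 2 ($26.10): EOQ = 1464.8 exceeds tier's upper bound 549, so this tier is dominated.
EOQ at $24.36 = 1516.2 (feasible in tier 3): TC = 43,300×$24.36 + (43,300/1516.2)×194 + (1516.2/2)×0.30×$24.36 = $1,065,868.49.
EOQ at $23.97 = 1528.5 < 33000, so use break Q=33000: TC = 43,300×$23.97 + (43,300/33000.0)×194 + (33000.0/2)×0.30×$23.97 = $1,156,807.05.
Lowest total cost among the candidates is at Q = 1516.2.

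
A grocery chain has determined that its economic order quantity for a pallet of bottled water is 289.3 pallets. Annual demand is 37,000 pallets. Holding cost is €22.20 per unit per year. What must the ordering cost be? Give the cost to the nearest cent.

Squaring Q* = √(2DS/H) gives Q*² = 2DS/H.
From Q* = √(2DS/H): S = Q*²H / (2D) = 289.3² × 22.2 / (2 × 37,000) = 25.1083.

S ≈ €25.11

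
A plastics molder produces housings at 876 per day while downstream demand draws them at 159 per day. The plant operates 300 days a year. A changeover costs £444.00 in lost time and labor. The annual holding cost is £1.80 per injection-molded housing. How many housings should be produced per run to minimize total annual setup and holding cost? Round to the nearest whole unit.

Annual demand D = 159 × 300 = 47,700.
Production build-up factor (1 − d/p) = 1 − 159/876 = 0.8185.
Q* = √(2DS / (H(1 − d/p))) = √(2 × 47,700 × 444 / (1.8 × 0.8185)).
= √(42,357,600 / 1.4733) ≈ 5361.939.

Q* ≈ 5,362 housings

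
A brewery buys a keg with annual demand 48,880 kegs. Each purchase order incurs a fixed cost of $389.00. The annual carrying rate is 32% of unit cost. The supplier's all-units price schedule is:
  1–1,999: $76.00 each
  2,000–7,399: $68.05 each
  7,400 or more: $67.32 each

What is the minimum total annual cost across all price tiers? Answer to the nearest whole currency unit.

TC* ≈ $3,357,567

Holding cost per unit per year at price C is H = 0.32·C.
Evaluate total cost at each tier's feasible EOQ or, if the EOQ is below the tier, at the tier's minimum quantity.
EOQ at $76.00 = 1250.5 (feasible in tier 1): TC = 48,880×$76.00 + (48,880/1250.5)×389 + (1250.5/2)×0.32×$76.00 = $3,745,291.45.
EOQ at $68.05 = 1321.5 < 2000, so use break Q=2000: TC = 48,880×$68.05 + (48,880/2000.0)×389 + (2000.0/2)×0.32×$68.05 = $3,357,567.16.
EOQ at $67.32 = 1328.6 < 7400, so use break Q=7400: TC = 48,880×$67.32 + (48,880/7400.0)×389 + (7400.0/2)×0.32×$67.32 = $3,372,877.98.
Lowest total cost among the candidates is at Q = 2000.0.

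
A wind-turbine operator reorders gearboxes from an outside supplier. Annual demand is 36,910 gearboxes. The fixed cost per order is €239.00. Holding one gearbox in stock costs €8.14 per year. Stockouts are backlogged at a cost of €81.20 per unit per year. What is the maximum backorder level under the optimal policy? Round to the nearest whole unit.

With planned backorders, Q* = √(2DS/H) · √((H+B)/B).
√(2DS/H) = √(2 × 36,910 × 239 / 8.14) = 1472.224.
√((H+B)/B) = √((8.14+81.2)/81.2) = 1.0489.
Q* ≈ 1544.254.
S* = Q* · H/(H+B) = 1544.254 × 8.14/89.34 ≈ 140.701.

S* ≈ 141 gearboxes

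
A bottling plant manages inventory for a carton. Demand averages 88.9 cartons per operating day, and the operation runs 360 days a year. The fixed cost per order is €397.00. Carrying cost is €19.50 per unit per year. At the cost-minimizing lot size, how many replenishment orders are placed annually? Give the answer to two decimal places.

Annual demand D = 88.9 × 360 = 32,004.
EOQ = √(2DS/H) = √(2 × 32,004 × 397 / 19.5) ≈ 1141.55.
Orders per year = D / Q* = 32,004 / 1141.55 ≈ 28.036.

N ≈ 28.04 orders per year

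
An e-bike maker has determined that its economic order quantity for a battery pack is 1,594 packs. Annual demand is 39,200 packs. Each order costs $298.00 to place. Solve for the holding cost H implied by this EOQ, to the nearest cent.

Squaring Q* = √(2DS/H) gives Q*² = 2DS/H.
From Q* = √(2DS/H): H = 2DS / Q*² = 2 × 39,200 × 298 / 1,594² = 9.1951.

H ≈ $9.20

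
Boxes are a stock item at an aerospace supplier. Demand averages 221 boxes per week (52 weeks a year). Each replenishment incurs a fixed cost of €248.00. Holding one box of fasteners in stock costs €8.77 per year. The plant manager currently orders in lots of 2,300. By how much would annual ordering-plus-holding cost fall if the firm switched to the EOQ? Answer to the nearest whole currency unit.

Extra cost ≈ €4,254 per year

Annual demand D = 221 × 52 = 11,492.
EOQ = √(2DS/H) = √(2 × 11,492 × 248 / 8.77) ≈ 806.19.
Cost at Q* = (D/Q*)S + (Q*/2)H = √(2DSH) ≈ €7,070.31.
Cost at Q = 2,300: (11,492/2,300)×248 + (2,300/2)×8.77 = €1,239.14 + €10,085.50 = €11,324.64.
Excess = €11,324.64 − €7,070.31 = €4,254.33.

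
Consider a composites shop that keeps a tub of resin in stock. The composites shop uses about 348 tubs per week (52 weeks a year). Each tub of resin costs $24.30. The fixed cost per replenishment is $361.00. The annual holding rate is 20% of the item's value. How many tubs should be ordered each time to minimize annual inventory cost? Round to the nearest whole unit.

Annual demand D = 348 × 52 = 18,096.
Holding cost H = 0.20 × $24.30 = $4.8600 per unit per year.
EOQ = √(2DS / H) = √(2 × 18,096 × 361 / 4.86).
= √(13,065,312 / 4.86) = √2,688,335.8025 ≈ 1639.615.

Q* ≈ 1,640 tubs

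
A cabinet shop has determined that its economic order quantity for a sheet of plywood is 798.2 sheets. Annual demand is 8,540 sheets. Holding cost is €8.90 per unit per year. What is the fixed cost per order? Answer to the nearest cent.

The basic EOQ model gives Q* = √(2DS/H); rearrange for the unknown.
From Q* = √(2DS/H): S = Q*²H / (2D) = 798.2² × 8.9 / (2 × 8,540) = 331.9904.

S ≈ €331.99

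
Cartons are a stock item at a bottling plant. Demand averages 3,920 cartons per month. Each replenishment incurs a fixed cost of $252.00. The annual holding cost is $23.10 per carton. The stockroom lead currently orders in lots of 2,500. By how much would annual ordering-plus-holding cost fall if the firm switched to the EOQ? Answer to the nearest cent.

Extra cost ≈ $10,214.53 per year

Annual demand D = 3,920 × 12 = 47,040.
EOQ = √(2DS/H) = √(2 × 47,040 × 252 / 23.1) ≈ 1013.08.
Cost at Q* = (D/Q*)S + (Q*/2)H = √(2DSH) ≈ $23,402.10.
Cost at Q = 2,500: (47,040/2,500)×252 + (2,500/2)×23.1 = $4,741.63 + $28,875.00 = $33,616.63.
Excess = $33,616.63 − $23,402.10 = $10,214.53.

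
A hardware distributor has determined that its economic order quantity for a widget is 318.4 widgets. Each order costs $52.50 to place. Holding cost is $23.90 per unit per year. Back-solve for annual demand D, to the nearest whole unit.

D ≈ 23,076 widgets per year

Invert the EOQ relation Q*² = 2DS/H.
From Q* = √(2DS/H): D = Q*²H / (2S) = 318.4² × 23.9 / (2 × 52.5) = 23075.691.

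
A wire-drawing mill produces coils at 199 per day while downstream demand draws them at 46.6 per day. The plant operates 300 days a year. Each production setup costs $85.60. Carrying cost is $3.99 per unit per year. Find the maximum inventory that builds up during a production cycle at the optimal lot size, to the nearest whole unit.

I_max ≈ 678 coils

Annual demand D = 46.6 × 300 = 13,980.
Production build-up factor (1 − d/p) = 1 − 46.6/199 = 0.7658.
Q* = √(2DS / (H(1 − d/p))) = √(2 × 13,980 × 85.6 / (3.99 × 0.7658)).
= √(2,393,376 / 3.0557) ≈ 885.020.
Maximum inventory = Q*(1 − d/p) = 885.020 × 0.7658 ≈ 677.774.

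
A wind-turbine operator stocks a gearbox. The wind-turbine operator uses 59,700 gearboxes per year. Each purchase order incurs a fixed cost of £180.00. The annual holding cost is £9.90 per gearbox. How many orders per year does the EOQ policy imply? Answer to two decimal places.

N ≈ 40.52 orders per year

Q* = √(2DS/H) = √(2 × 59,700 × 180 / 9.9) ≈ 1473.40.
Orders per year = D / Q* = 59,700 / 1473.40 ≈ 40.519.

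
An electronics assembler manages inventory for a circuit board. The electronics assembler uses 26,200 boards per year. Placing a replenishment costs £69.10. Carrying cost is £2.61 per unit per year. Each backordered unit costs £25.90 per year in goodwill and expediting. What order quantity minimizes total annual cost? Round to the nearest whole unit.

Q* ≈ 1,236 boards

With planned backorders, Q* = √(2DS/H) · √((H+B)/B).
√(2DS/H) = √(2 × 26,200 × 69.1 / 2.61) = 1177.835.
√((H+B)/B) = √((2.61+25.9)/25.9) = 1.0492.
Q* ≈ 1235.757.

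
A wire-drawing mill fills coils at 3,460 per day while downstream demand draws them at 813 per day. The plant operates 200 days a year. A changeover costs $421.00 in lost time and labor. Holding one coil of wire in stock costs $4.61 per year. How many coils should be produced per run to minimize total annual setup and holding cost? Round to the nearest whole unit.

Q* ≈ 6,231 coils

Annual demand D = 813 × 200 = 162,600.
Production build-up factor (1 − d/p) = 1 − 813/3,460 = 0.7650.
Q* = √(2DS / (H(1 − d/p))) = √(2 × 162,600 × 421 / (4.61 × 0.7650)).
= √(136,909,200 / 3.5268) ≈ 6230.558.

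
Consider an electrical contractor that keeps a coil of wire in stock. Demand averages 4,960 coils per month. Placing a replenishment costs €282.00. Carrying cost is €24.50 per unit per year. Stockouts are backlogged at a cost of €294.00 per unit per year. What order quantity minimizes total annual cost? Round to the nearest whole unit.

Q* ≈ 1,218 coils

Annual demand D = 4,960 × 12 = 59,520.
With planned backorders, Q* = √(2DS/H) · √((H+B)/B).
√(2DS/H) = √(2 × 59,520 × 282 / 24.5) = 1170.545.
√((H+B)/B) = √((24.5+294)/294) = 1.0408.
Q* ≈ 1218.341.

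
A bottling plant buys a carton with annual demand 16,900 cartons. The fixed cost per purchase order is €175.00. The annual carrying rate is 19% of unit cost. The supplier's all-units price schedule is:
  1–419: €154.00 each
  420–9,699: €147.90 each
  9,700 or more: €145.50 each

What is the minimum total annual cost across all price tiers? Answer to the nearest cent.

Holding cost per unit per year at price C is H = 0.19·C.
Candidates are each tier's EOQ (if it falls in that tier) and each price-break quantity.
Tier 1 (€154.00): EOQ = 449.6 exceeds tier's upper bound 419, so this tier is dominated.
EOQ at €147.90 = 458.8 (feasible in tier 2): TC = 16,900×€147.90 + (16,900/458.8)×175 + (458.8/2)×0.19×€147.90 = €2,512,402.53.
EOQ at €145.50 = 462.6 < 9700, so use break Q=9700: TC = 16,900×€145.50 + (16,900/9700.0)×175 + (9700.0/2)×0.19×€145.50 = €2,593,333.15.
Lowest total cost among the candidates is at Q = 458.8.

TC* ≈ €2,512,402.53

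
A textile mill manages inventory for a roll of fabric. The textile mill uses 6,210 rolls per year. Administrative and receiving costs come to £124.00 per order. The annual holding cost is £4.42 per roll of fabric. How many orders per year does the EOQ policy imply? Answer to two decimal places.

The optimal lot size = √(2DS/H) = √(2 × 6,210 × 124 / 4.42) ≈ 590.28.
Orders per year = D / Q* = 6,210 / 590.28 ≈ 10.520.

N ≈ 10.52 orders per year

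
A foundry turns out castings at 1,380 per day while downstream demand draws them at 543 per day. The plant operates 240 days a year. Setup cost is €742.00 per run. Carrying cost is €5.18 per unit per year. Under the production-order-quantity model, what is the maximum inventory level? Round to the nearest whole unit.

I_max ≈ 4,759 castings

Annual demand D = 543 × 240 = 130,320.
Production build-up factor (1 − d/p) = 1 − 543/1,380 = 0.6065.
Q* = √(2DS / (H(1 − d/p))) = √(2 × 130,320 × 742 / (5.18 × 0.6065)).
= √(193,394,880 / 3.1418) ≈ 7845.749.
Maximum inventory = Q*(1 − d/p) = 7845.749 × 0.6065 ≈ 4758.617.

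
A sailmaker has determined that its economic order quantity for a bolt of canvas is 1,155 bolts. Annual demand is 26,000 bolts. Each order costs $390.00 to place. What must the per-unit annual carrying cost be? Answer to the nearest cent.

Squaring Q* = √(2DS/H) gives Q*² = 2DS/H.
From Q* = √(2DS/H): H = 2DS / Q*² = 2 × 26,000 × 390 / 1,155² = 15.2021.

H ≈ $15.20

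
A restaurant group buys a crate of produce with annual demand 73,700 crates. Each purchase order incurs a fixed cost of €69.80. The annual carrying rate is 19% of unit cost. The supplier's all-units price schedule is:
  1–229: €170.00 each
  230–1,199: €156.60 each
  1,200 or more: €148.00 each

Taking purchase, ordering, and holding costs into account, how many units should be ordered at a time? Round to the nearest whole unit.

Holding cost per unit per year at price C is H = 0.19·C.
Evaluate total cost at each tier's feasible EOQ or, if the EOQ is below the tier, at the tier's minimum quantity.
Tier 1 (€170.00): EOQ = 564.4 exceeds tier's upper bound 229, so this tier is dominated.
EOQ at €156.60 = 588.0 (feasible in tier 2): TC = 73,700×€156.60 + (73,700/588.0)×69.8 + (588.0/2)×0.19×€156.60 = €11,558,916.42.
EOQ at €148.00 = 604.9 < 1200, so use break Q=1200: TC = 73,700×€148.00 + (73,700/1200.0)×69.8 + (1200.0/2)×0.19×€148.00 = €10,928,758.88.
Lowest total cost is €10,928,758.88 at Q = 1200.0.

Q* ≈ 1,200 crates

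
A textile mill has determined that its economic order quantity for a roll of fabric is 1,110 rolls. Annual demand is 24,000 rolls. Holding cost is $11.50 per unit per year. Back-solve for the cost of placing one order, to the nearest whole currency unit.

The basic EOQ model gives Q* = √(2DS/H); rearrange for the unknown.
From Q* = √(2DS/H): S = Q*²H / (2D) = 1,110² × 11.5 / (2 × 24,000) = 295.1906.

S ≈ $295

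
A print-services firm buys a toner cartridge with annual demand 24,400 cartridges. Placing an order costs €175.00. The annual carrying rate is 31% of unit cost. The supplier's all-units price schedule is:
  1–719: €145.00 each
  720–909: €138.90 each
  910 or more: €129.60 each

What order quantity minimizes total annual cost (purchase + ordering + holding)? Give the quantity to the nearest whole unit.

Holding cost per unit per year at price C is H = 0.31·C.
Evaluate total cost at each tier's feasible EOQ or, if the EOQ is below the tier, at the tier's minimum quantity.
EOQ at €145.00 = 435.9 (feasible in tier 1): TC = 24,400×€145.00 + (24,400/435.9)×175 + (435.9/2)×0.31×€145.00 = €3,557,592.68.
EOQ at €138.90 = 445.3 < 720, so use break Q=720: TC = 24,400×€138.90 + (24,400/720.0)×175 + (720.0/2)×0.31×€138.90 = €3,410,591.80.
EOQ at €129.60 = 461.0 < 910, so use break Q=910: TC = 24,400×€129.60 + (24,400/910.0)×175 + (910.0/2)×0.31×€129.60 = €3,185,212.39.
Lowest total cost is €3,185,212.39 at Q = 910.0.

Q* ≈ 910 cartridges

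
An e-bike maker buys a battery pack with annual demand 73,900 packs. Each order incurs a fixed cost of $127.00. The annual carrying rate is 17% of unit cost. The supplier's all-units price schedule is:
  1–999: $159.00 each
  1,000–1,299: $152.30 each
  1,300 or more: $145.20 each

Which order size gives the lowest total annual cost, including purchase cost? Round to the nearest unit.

Q* ≈ 1,300 packs

Holding cost per unit per year at price C is H = 0.17·C.
Candidates are each tier's EOQ (if it falls in that tier) and each price-break quantity.
EOQ at $159.00 = 833.3 (feasible in tier 1): TC = 73,900×$159.00 + (73,900/833.3)×127 + (833.3/2)×0.17×$159.00 = $11,772,624.86.
EOQ at $152.30 = 851.5 < 1000, so use break Q=1000: TC = 73,900×$152.30 + (73,900/1000.0)×127 + (1000.0/2)×0.17×$152.30 = $11,277,300.80.
EOQ at $145.20 = 872.0 < 1300, so use break Q=1300: TC = 73,900×$145.20 + (73,900/1300.0)×127 + (1300.0/2)×0.17×$145.20 = $10,753,544.06.
Lowest total cost is $10,753,544.06 at Q = 1300.0.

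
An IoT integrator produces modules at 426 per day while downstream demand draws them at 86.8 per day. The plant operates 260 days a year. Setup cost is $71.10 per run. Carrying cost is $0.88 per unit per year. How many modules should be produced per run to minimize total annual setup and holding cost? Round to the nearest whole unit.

Q* ≈ 2,140 modules

Annual demand D = 86.8 × 260 = 22,568.
Production build-up factor (1 − d/p) = 1 − 86.8/426 = 0.7962.
Q* = √(2DS / (H(1 − d/p))) = √(2 × 22,568 × 71.1 / (0.88 × 0.7962)).
= √(3,209,169.6 / 0.7007) ≈ 2140.089.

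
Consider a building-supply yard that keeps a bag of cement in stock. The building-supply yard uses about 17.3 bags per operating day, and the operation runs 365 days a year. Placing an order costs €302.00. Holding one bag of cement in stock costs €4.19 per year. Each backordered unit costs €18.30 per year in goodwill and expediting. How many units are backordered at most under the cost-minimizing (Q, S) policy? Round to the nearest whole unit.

Annual demand D = 17.3 × 365 = 6,314.5.
With planned backorders, Q* = √(2DS/H) · √((H+B)/B).
√(2DS/H) = √(2 × 6,314.5 × 302 / 4.19) = 954.072.
√((H+B)/B) = √((4.19+18.3)/18.3) = 1.1086.
Q* ≈ 1057.670.
S* = Q* · H/(H+B) = 1057.670 × 4.19/22.49 ≈ 197.049.

S* ≈ 197 bags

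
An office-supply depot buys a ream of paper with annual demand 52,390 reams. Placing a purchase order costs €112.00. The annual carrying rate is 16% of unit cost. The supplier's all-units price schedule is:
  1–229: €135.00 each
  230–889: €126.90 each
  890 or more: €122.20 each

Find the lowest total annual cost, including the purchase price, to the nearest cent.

TC* ≈ €6,417,351.54

Holding cost per unit per year at price C is H = 0.16·C.
Candidates are each tier's EOQ (if it falls in that tier) and each price-break quantity.
Tier 1 (€135.00): EOQ = 737.1 exceeds tier's upper bound 229, so this tier is dominated.
EOQ at €126.90 = 760.3 (feasible in tier 2): TC = 52,390×€126.90 + (52,390/760.3)×112 + (760.3/2)×0.16×€126.90 = €6,663,727.15.
EOQ at €122.20 = 774.7 < 890, so use break Q=890: TC = 52,390×€122.20 + (52,390/890.0)×112 + (890.0/2)×0.16×€122.20 = €6,417,351.54.
Lowest total cost among the candidates is at Q = 890.0.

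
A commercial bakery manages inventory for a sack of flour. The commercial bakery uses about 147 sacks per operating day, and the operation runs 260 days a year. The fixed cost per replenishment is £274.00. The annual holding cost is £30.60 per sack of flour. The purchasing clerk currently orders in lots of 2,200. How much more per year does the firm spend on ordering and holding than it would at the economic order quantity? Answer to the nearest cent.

Annual demand D = 147 × 260 = 38,220.
EOQ = √(2DS/H) = √(2 × 38,220 × 274 / 30.6) ≈ 827.32.
Cost at Q* = (D/Q*)S + (Q*/2)H = √(2DSH) ≈ £25,316.07.
Cost at Q = 2,200: (38,220/2,200)×274 + (2,200/2)×30.6 = £4,760.13 + £33,660.00 = £38,420.13.
Excess = £38,420.13 − £25,316.07 = £13,104.05.

Extra cost ≈ £13,104.05 per year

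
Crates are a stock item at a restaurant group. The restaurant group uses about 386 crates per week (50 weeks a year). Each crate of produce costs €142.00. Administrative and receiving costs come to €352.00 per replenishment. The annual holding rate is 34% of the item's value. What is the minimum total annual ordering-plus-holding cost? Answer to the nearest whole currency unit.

Annual demand D = 386 × 50 = 19,300.
Holding cost H = 0.34 × €142.00 = €48.2800 per unit per year.
Q* = √(2DS/H) = √(2 × 19,300 × 352 / 48.28) ≈ 530.50.
At the optimum the two cost components are equal, so total cost = 2·(Q*/2)H = Q*·H.
Minimum total = √(2DSH) = √(2 × 19,300 × 352 × 48.28) ≈ 25612.302.

TC* ≈ €25,612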